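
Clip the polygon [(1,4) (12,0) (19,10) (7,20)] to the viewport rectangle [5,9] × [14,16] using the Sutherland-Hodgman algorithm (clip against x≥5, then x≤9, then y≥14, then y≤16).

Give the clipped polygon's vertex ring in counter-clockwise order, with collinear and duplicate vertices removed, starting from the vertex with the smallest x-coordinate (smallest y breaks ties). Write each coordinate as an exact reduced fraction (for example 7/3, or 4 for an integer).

Clipped polygon: [(5,14) (9,14) (9,16) (11/2,16) (5,44/3)]

1. After x ≥ 5: [(5,44/3) (5,28/11) (12,0) (19,10) (7,20)]
2. After x ≤ 9: [(5,44/3) (5,28/11) (9,12/11) (9,55/3) (7,20)]
3. After y ≥ 14: [(5,44/3) (5,14) (9,14) (9,55/3) (7,20)]
4. After y ≤ 16: [(11/2,16) (5,44/3) (5,14) (9,14) (9,16)]
5. Canonical ring: [(5,14) (9,14) (9,16) (11/2,16) (5,44/3)]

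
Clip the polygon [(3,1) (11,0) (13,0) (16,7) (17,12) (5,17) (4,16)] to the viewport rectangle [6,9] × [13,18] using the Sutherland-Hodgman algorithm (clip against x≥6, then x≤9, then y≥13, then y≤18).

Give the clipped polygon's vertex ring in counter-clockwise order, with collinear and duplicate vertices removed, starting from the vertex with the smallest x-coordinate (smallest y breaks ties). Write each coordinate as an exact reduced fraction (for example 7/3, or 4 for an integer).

1. After x ≥ 6: [(6,5/8) (11,0) (13,0) (16,7) (17,12) (6,199/12)]
2. After x ≤ 9: [(6,5/8) (9,1/4) (9,46/3) (6,199/12)]
3. After y ≥ 13: [(6,13) (9,13) (9,46/3) (6,199/12)]
4. After y ≤ 18: [(6,13) (9,13) (9,46/3) (6,199/12)]
5. Canonical ring: [(6,13) (9,13) (9,46/3) (6,199/12)]

Clipped polygon: [(6,13) (9,13) (9,46/3) (6,199/12)]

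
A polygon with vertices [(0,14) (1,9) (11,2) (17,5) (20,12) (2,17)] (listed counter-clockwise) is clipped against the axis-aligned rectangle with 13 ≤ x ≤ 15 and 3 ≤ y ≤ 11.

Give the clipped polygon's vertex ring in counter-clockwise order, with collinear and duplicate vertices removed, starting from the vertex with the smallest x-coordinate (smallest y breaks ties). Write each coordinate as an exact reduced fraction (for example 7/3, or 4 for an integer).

Clipped polygon: [(13,3) (15,4) (15,11) (13,11)]

1. After x ≥ 13: [(13,3) (17,5) (20,12) (13,251/18)]
2. After x ≤ 15: [(13,3) (15,4) (15,241/18) (13,251/18)]
3. After y ≥ 3: [(13,3) (15,4) (15,241/18) (13,251/18)]
4. After y ≤ 11: [(13,11) (13,3) (15,4) (15,11)]
5. Canonical ring: [(13,3) (15,4) (15,11) (13,11)]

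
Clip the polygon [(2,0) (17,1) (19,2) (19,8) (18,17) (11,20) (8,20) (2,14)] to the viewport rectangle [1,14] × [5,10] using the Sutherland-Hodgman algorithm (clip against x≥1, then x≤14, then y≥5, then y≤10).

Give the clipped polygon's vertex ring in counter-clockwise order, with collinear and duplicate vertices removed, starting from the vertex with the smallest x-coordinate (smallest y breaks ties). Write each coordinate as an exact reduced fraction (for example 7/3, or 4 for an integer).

1. After x ≥ 1: [(2,0) (17,1) (19,2) (19,8) (18,17) (11,20) (8,20) (2,14)]
2. After x ≤ 14: [(2,0) (14,4/5) (14,131/7) (11,20) (8,20) (2,14)]
3. After y ≥ 5: [(2,5) (14,5) (14,131/7) (11,20) (8,20) (2,14)]
4. After y ≤ 10: [(2,10) (2,5) (14,5) (14,10)]
5. Canonical ring: [(2,5) (14,5) (14,10) (2,10)]

Clipped polygon: [(2,5) (14,5) (14,10) (2,10)]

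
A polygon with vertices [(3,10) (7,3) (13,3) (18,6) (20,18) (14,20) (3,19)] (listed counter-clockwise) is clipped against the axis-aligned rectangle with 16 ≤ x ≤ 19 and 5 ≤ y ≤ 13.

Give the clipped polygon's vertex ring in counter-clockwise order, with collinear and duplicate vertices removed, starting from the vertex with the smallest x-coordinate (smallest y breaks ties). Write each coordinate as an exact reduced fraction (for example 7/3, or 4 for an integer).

1. After x ≥ 16: [(16,24/5) (18,6) (20,18) (16,58/3)]
2. After x ≤ 19: [(16,24/5) (18,6) (19,12) (19,55/3) (16,58/3)]
3. After y ≥ 5: [(16,5) (49/3,5) (18,6) (19,12) (19,55/3) (16,58/3)]
4. After y ≤ 13: [(16,13) (16,5) (49/3,5) (18,6) (19,12) (19,13)]
5. Canonical ring: [(16,5) (49/3,5) (18,6) (19,12) (19,13) (16,13)]

Clipped polygon: [(16,5) (49/3,5) (18,6) (19,12) (19,13) (16,13)]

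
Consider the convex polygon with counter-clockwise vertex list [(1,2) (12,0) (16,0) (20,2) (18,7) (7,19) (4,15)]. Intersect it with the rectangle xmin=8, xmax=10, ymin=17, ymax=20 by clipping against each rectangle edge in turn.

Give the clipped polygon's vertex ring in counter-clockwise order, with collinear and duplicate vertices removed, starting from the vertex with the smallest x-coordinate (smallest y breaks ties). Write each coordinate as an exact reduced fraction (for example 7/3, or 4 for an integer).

Clipped polygon: [(8,17) (53/6,17) (8,197/11)]

1. After x ≥ 8: [(8,8/11) (12,0) (16,0) (20,2) (18,7) (8,197/11)]
2. After x ≤ 10: [(8,8/11) (10,4/11) (10,173/11) (8,197/11)]
3. After y ≥ 17: [(8,17) (53/6,17) (8,197/11)]
4. After y ≤ 20: [(8,17) (53/6,17) (8,197/11)]
5. Canonical ring: [(8,17) (53/6,17) (8,197/11)]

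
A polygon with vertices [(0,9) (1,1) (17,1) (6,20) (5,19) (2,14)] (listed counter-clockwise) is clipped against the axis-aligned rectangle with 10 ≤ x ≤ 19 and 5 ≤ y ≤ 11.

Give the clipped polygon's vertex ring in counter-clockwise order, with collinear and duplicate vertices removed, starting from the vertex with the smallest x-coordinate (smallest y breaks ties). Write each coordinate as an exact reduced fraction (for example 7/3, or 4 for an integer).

1. After x ≥ 10: [(10,1) (17,1) (10,144/11)]
2. After x ≤ 19: [(10,1) (17,1) (10,144/11)]
3. After y ≥ 5: [(10,5) (279/19,5) (10,144/11)]
4. After y ≤ 11: [(10,11) (10,5) (279/19,5) (213/19,11)]
5. Canonical ring: [(10,5) (279/19,5) (213/19,11) (10,11)]

Clipped polygon: [(10,5) (279/19,5) (213/19,11) (10,11)]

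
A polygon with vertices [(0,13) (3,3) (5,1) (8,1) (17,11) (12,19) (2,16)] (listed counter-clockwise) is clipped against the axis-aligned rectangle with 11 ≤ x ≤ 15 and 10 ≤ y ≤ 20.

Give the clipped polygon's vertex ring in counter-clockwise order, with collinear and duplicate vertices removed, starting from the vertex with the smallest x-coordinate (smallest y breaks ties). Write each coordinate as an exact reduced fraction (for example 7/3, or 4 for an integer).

Clipped polygon: [(11,10) (15,10) (15,71/5) (12,19) (11,187/10)]

1. After x ≥ 11: [(11,13/3) (17,11) (12,19) (11,187/10)]
2. After x ≤ 15: [(11,13/3) (15,79/9) (15,71/5) (12,19) (11,187/10)]
3. After y ≥ 10: [(11,10) (15,10) (15,71/5) (12,19) (11,187/10)]
4. After y ≤ 20: [(11,10) (15,10) (15,71/5) (12,19) (11,187/10)]
5. Canonical ring: [(11,10) (15,10) (15,71/5) (12,19) (11,187/10)]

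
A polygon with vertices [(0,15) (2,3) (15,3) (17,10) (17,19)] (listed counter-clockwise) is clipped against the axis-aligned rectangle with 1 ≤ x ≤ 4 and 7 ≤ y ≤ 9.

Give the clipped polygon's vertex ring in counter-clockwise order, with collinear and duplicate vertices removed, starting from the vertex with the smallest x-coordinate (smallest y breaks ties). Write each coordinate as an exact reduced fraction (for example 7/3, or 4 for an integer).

Clipped polygon: [(1,9) (4/3,7) (4,7) (4,9)]

1. After x ≥ 1: [(1,259/17) (1,9) (2,3) (15,3) (17,10) (17,19)]
2. After x ≤ 4: [(4,271/17) (1,259/17) (1,9) (2,3) (4,3)]
3. After y ≥ 7: [(4,7) (4,271/17) (1,259/17) (1,9) (4/3,7)]
4. After y ≤ 9: [(4,7) (4,9) (1,9) (1,9) (4/3,7)]
5. Canonical ring: [(1,9) (4/3,7) (4,7) (4,9)]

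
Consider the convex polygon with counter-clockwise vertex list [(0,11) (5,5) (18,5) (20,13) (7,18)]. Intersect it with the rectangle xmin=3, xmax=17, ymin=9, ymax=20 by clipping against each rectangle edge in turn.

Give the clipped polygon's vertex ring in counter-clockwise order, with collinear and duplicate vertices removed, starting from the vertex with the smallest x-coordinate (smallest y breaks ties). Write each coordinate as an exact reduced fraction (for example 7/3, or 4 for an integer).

Clipped polygon: [(3,9) (17,9) (17,184/13) (7,18) (3,14)]

1. After x ≥ 3: [(3,14) (3,37/5) (5,5) (18,5) (20,13) (7,18)]
2. After x ≤ 17: [(3,14) (3,37/5) (5,5) (17,5) (17,184/13) (7,18)]
3. After y ≥ 9: [(3,14) (3,9) (17,9) (17,184/13) (7,18)]
4. After y ≤ 20: [(3,14) (3,9) (17,9) (17,184/13) (7,18)]
5. Canonical ring: [(3,9) (17,9) (17,184/13) (7,18) (3,14)]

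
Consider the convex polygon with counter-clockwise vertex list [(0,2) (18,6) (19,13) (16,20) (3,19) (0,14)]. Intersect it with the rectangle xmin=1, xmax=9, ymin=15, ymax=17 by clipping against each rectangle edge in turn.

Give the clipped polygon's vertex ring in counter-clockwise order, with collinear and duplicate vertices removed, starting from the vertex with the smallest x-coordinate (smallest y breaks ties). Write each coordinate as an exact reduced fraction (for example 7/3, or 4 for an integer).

Clipped polygon: [(1,15) (9,15) (9,17) (9/5,17) (1,47/3)]

1. After x ≥ 1: [(1,20/9) (18,6) (19,13) (16,20) (3,19) (1,47/3)]
2. After x ≤ 9: [(1,20/9) (9,4) (9,253/13) (3,19) (1,47/3)]
3. After y ≥ 15: [(1,15) (9,15) (9,253/13) (3,19) (1,47/3)]
4. After y ≤ 17: [(1,15) (9,15) (9,17) (9/5,17) (1,47/3)]
5. Canonical ring: [(1,15) (9,15) (9,17) (9/5,17) (1,47/3)]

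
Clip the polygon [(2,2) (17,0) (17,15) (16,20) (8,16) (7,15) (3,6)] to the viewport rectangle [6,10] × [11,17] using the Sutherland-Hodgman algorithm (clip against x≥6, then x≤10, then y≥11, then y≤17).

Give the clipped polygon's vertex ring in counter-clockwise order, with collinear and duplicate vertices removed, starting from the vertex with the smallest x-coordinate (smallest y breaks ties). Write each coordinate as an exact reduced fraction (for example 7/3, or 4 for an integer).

1. After x ≥ 6: [(6,22/15) (17,0) (17,15) (16,20) (8,16) (7,15) (6,51/4)]
2. After x ≤ 10: [(6,22/15) (10,14/15) (10,17) (8,16) (7,15) (6,51/4)]
3. After y ≥ 11: [(6,11) (10,11) (10,17) (8,16) (7,15) (6,51/4)]
4. After y ≤ 17: [(6,11) (10,11) (10,17) (8,16) (7,15) (6,51/4)]
5. Canonical ring: [(6,11) (10,11) (10,17) (8,16) (7,15) (6,51/4)]

Clipped polygon: [(6,11) (10,11) (10,17) (8,16) (7,15) (6,51/4)]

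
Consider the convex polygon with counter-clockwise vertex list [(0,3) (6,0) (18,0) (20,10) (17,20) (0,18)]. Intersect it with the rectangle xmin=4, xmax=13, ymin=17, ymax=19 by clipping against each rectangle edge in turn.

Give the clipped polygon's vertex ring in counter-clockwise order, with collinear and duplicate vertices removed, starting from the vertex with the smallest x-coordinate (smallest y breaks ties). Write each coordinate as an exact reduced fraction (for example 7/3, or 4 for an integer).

1. After x ≥ 4: [(4,1) (6,0) (18,0) (20,10) (17,20) (4,314/17)]
2. After x ≤ 13: [(4,1) (6,0) (13,0) (13,332/17) (4,314/17)]
3. After y ≥ 17: [(4,17) (13,17) (13,332/17) (4,314/17)]
4. After y ≤ 19: [(4,17) (13,17) (13,19) (17/2,19) (4,314/17)]
5. Canonical ring: [(4,17) (13,17) (13,19) (17/2,19) (4,314/17)]

Clipped polygon: [(4,17) (13,17) (13,19) (17/2,19) (4,314/17)]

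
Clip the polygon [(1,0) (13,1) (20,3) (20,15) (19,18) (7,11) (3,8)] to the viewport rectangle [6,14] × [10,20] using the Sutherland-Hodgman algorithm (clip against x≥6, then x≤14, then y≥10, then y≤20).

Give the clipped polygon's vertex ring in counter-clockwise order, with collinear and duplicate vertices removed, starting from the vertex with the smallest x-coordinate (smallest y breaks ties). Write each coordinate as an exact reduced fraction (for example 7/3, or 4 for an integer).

1. After x ≥ 6: [(6,5/12) (13,1) (20,3) (20,15) (19,18) (7,11) (6,41/4)]
2. After x ≤ 14: [(6,5/12) (13,1) (14,9/7) (14,181/12) (7,11) (6,41/4)]
3. After y ≥ 10: [(6,10) (14,10) (14,181/12) (7,11) (6,41/4)]
4. After y ≤ 20: [(6,10) (14,10) (14,181/12) (7,11) (6,41/4)]
5. Canonical ring: [(6,10) (14,10) (14,181/12) (7,11) (6,41/4)]

Clipped polygon: [(6,10) (14,10) (14,181/12) (7,11) (6,41/4)]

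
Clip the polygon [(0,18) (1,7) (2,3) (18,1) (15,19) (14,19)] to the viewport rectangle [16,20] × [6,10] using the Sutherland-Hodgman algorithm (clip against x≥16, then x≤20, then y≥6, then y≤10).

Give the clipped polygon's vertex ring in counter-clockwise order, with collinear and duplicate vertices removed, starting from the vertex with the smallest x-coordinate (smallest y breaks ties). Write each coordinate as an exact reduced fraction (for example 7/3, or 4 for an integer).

Clipped polygon: [(16,6) (103/6,6) (33/2,10) (16,10)]

1. After x ≥ 16: [(16,5/4) (18,1) (16,13)]
2. After x ≤ 20: [(16,5/4) (18,1) (16,13)]
3. After y ≥ 6: [(16,6) (103/6,6) (16,13)]
4. After y ≤ 10: [(16,10) (16,6) (103/6,6) (33/2,10)]
5. Canonical ring: [(16,6) (103/6,6) (33/2,10) (16,10)]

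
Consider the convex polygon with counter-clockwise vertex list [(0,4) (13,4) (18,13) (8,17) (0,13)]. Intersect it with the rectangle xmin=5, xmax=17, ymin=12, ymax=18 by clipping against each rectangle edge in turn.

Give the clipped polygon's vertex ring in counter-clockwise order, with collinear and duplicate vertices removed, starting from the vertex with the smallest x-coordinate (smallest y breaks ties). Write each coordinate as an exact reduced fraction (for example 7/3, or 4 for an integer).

Clipped polygon: [(5,12) (17,12) (17,67/5) (8,17) (5,31/2)]

1. After x ≥ 5: [(5,4) (13,4) (18,13) (8,17) (5,31/2)]
2. After x ≤ 17: [(5,4) (13,4) (17,56/5) (17,67/5) (8,17) (5,31/2)]
3. After y ≥ 12: [(5,12) (17,12) (17,67/5) (8,17) (5,31/2)]
4. After y ≤ 18: [(5,12) (17,12) (17,67/5) (8,17) (5,31/2)]
5. Canonical ring: [(5,12) (17,12) (17,67/5) (8,17) (5,31/2)]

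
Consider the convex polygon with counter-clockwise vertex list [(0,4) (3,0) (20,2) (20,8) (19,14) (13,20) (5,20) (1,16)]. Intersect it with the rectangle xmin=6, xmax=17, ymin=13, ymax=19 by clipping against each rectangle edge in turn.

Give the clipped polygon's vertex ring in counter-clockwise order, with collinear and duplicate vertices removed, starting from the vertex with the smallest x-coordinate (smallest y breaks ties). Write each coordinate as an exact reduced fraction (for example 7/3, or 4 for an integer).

1. After x ≥ 6: [(6,6/17) (20,2) (20,8) (19,14) (13,20) (6,20)]
2. After x ≤ 17: [(6,6/17) (17,28/17) (17,16) (13,20) (6,20)]
3. After y ≥ 13: [(6,13) (17,13) (17,16) (13,20) (6,20)]
4. After y ≤ 19: [(6,19) (6,13) (17,13) (17,16) (14,19)]
5. Canonical ring: [(6,13) (17,13) (17,16) (14,19) (6,19)]

Clipped polygon: [(6,13) (17,13) (17,16) (14,19) (6,19)]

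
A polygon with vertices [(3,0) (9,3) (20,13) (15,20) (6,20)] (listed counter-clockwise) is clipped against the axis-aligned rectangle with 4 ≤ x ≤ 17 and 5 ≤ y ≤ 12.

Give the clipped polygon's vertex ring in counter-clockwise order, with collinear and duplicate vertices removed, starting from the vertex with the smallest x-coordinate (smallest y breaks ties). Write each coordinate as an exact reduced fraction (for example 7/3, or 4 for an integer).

Clipped polygon: [(4,5) (56/5,5) (17,113/11) (17,12) (24/5,12) (4,20/3)]

1. After x ≥ 4: [(4,20/3) (4,1/2) (9,3) (20,13) (15,20) (6,20)]
2. After x ≤ 17: [(4,20/3) (4,1/2) (9,3) (17,113/11) (17,86/5) (15,20) (6,20)]
3. After y ≥ 5: [(4,20/3) (4,5) (56/5,5) (17,113/11) (17,86/5) (15,20) (6,20)]
4. After y ≤ 12: [(24/5,12) (4,20/3) (4,5) (56/5,5) (17,113/11) (17,12)]
5. Canonical ring: [(4,5) (56/5,5) (17,113/11) (17,12) (24/5,12) (4,20/3)]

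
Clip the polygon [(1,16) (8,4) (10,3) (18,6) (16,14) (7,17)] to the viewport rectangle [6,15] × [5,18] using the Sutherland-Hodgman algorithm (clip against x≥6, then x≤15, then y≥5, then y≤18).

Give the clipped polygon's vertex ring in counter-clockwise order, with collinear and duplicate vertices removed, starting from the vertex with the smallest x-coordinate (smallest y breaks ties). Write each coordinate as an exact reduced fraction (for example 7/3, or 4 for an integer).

1. After x ≥ 6: [(6,101/6) (6,52/7) (8,4) (10,3) (18,6) (16,14) (7,17)]
2. After x ≤ 15: [(6,101/6) (6,52/7) (8,4) (10,3) (15,39/8) (15,43/3) (7,17)]
3. After y ≥ 5: [(6,101/6) (6,52/7) (89/12,5) (15,5) (15,43/3) (7,17)]
4. After y ≤ 18: [(6,101/6) (6,52/7) (89/12,5) (15,5) (15,43/3) (7,17)]
5. Canonical ring: [(6,52/7) (89/12,5) (15,5) (15,43/3) (7,17) (6,101/6)]

Clipped polygon: [(6,52/7) (89/12,5) (15,5) (15,43/3) (7,17) (6,101/6)]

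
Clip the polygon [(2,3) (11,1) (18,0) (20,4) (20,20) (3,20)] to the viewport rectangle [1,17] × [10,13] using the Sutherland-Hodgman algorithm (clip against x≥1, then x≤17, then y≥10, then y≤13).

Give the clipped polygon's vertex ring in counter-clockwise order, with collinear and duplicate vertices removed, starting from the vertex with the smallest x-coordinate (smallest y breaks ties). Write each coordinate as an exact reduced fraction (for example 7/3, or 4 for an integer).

1. After x ≥ 1: [(2,3) (11,1) (18,0) (20,4) (20,20) (3,20)]
2. After x ≤ 17: [(2,3) (11,1) (17,1/7) (17,20) (3,20)]
3. After y ≥ 10: [(41/17,10) (17,10) (17,20) (3,20)]
4. After y ≤ 13: [(44/17,13) (41/17,10) (17,10) (17,13)]
5. Canonical ring: [(41/17,10) (17,10) (17,13) (44/17,13)]

Clipped polygon: [(41/17,10) (17,10) (17,13) (44/17,13)]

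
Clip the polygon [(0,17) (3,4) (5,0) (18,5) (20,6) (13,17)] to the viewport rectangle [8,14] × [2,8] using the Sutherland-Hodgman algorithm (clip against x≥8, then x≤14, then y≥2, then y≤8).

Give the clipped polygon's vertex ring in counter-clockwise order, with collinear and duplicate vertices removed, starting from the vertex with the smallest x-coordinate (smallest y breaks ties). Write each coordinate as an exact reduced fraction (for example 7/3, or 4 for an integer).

Clipped polygon: [(8,2) (51/5,2) (14,45/13) (14,8) (8,8)]

1. After x ≥ 8: [(8,17) (8,15/13) (18,5) (20,6) (13,17)]
2. After x ≤ 14: [(8,17) (8,15/13) (14,45/13) (14,108/7) (13,17)]
3. After y ≥ 2: [(8,17) (8,2) (51/5,2) (14,45/13) (14,108/7) (13,17)]
4. After y ≤ 8: [(8,8) (8,2) (51/5,2) (14,45/13) (14,8)]
5. Canonical ring: [(8,2) (51/5,2) (14,45/13) (14,8) (8,8)]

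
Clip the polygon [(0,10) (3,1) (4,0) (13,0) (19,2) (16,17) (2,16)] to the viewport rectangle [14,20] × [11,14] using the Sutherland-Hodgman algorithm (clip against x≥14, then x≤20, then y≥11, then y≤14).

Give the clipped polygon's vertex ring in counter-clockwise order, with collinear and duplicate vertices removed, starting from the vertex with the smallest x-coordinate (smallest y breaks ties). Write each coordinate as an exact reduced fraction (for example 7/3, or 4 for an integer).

Clipped polygon: [(14,11) (86/5,11) (83/5,14) (14,14)]

1. After x ≥ 14: [(14,1/3) (19,2) (16,17) (14,118/7)]
2. After x ≤ 20: [(14,1/3) (19,2) (16,17) (14,118/7)]
3. After y ≥ 11: [(14,11) (86/5,11) (16,17) (14,118/7)]
4. After y ≤ 14: [(14,14) (14,11) (86/5,11) (83/5,14)]
5. Canonical ring: [(14,11) (86/5,11) (83/5,14) (14,14)]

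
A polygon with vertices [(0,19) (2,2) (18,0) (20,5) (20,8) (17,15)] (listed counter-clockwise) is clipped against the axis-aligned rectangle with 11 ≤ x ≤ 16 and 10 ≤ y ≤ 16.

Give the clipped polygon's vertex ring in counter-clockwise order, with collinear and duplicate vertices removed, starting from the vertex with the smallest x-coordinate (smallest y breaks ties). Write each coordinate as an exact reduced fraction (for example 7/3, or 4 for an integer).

1. After x ≥ 11: [(11,279/17) (11,7/8) (18,0) (20,5) (20,8) (17,15)]
2. After x ≤ 16: [(16,259/17) (11,279/17) (11,7/8) (16,1/4)]
3. After y ≥ 10: [(16,10) (16,259/17) (11,279/17) (11,10)]
4. After y ≤ 16: [(16,10) (16,259/17) (51/4,16) (11,16) (11,10)]
5. Canonical ring: [(11,10) (16,10) (16,259/17) (51/4,16) (11,16)]

Clipped polygon: [(11,10) (16,10) (16,259/17) (51/4,16) (11,16)]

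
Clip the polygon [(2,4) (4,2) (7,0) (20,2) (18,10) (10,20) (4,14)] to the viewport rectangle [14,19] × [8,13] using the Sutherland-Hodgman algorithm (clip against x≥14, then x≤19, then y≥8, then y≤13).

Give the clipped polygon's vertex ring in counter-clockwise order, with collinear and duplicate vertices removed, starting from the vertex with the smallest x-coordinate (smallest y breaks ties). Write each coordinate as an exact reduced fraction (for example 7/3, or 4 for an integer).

Clipped polygon: [(14,8) (37/2,8) (18,10) (78/5,13) (14,13)]

1. After x ≥ 14: [(14,14/13) (20,2) (18,10) (14,15)]
2. After x ≤ 19: [(14,14/13) (19,24/13) (19,6) (18,10) (14,15)]
3. After y ≥ 8: [(14,8) (37/2,8) (18,10) (14,15)]
4. After y ≤ 13: [(14,13) (14,8) (37/2,8) (18,10) (78/5,13)]
5. Canonical ring: [(14,8) (37/2,8) (18,10) (78/5,13) (14,13)]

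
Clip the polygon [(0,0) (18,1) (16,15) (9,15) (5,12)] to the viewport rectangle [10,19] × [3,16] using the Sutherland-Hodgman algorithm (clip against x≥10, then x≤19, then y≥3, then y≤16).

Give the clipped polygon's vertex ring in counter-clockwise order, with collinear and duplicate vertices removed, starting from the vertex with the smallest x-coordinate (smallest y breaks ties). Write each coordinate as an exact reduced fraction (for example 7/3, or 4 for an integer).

1. After x ≥ 10: [(10,5/9) (18,1) (16,15) (10,15)]
2. After x ≤ 19: [(10,5/9) (18,1) (16,15) (10,15)]
3. After y ≥ 3: [(10,3) (124/7,3) (16,15) (10,15)]
4. After y ≤ 16: [(10,3) (124/7,3) (16,15) (10,15)]
5. Canonical ring: [(10,3) (124/7,3) (16,15) (10,15)]

Clipped polygon: [(10,3) (124/7,3) (16,15) (10,15)]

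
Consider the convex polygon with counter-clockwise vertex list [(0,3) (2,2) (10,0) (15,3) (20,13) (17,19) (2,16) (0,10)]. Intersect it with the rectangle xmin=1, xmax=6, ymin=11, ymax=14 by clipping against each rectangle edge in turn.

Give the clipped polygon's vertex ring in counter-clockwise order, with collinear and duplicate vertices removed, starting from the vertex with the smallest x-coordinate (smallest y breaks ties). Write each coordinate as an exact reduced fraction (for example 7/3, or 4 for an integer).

1. After x ≥ 1: [(1,5/2) (2,2) (10,0) (15,3) (20,13) (17,19) (2,16) (1,13)]
2. After x ≤ 6: [(1,5/2) (2,2) (6,1) (6,84/5) (2,16) (1,13)]
3. After y ≥ 11: [(1,11) (6,11) (6,84/5) (2,16) (1,13)]
4. After y ≤ 14: [(1,11) (6,11) (6,14) (4/3,14) (1,13)]
5. Canonical ring: [(1,11) (6,11) (6,14) (4/3,14) (1,13)]

Clipped polygon: [(1,11) (6,11) (6,14) (4/3,14) (1,13)]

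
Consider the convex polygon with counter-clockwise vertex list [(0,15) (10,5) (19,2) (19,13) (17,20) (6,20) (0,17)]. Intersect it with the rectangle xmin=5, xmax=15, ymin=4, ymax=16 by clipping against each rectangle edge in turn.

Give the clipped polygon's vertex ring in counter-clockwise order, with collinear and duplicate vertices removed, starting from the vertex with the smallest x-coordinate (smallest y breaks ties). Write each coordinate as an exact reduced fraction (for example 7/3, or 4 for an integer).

1. After x ≥ 5: [(5,10) (10,5) (19,2) (19,13) (17,20) (6,20) (5,39/2)]
2. After x ≤ 15: [(5,10) (10,5) (15,10/3) (15,20) (6,20) (5,39/2)]
3. After y ≥ 4: [(5,10) (10,5) (13,4) (15,4) (15,20) (6,20) (5,39/2)]
4. After y ≤ 16: [(5,16) (5,10) (10,5) (13,4) (15,4) (15,16)]
5. Canonical ring: [(5,10) (10,5) (13,4) (15,4) (15,16) (5,16)]

Clipped polygon: [(5,10) (10,5) (13,4) (15,4) (15,16) (5,16)]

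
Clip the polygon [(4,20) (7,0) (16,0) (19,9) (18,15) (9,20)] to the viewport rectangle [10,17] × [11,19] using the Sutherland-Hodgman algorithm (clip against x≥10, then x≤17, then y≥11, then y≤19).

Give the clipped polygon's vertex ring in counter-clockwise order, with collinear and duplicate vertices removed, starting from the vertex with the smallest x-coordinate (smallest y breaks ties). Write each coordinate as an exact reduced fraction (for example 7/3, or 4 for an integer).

1. After x ≥ 10: [(10,0) (16,0) (19,9) (18,15) (10,175/9)]
2. After x ≤ 17: [(10,0) (16,0) (17,3) (17,140/9) (10,175/9)]
3. After y ≥ 11: [(10,11) (17,11) (17,140/9) (10,175/9)]
4. After y ≤ 19: [(10,19) (10,11) (17,11) (17,140/9) (54/5,19)]
5. Canonical ring: [(10,11) (17,11) (17,140/9) (54/5,19) (10,19)]

Clipped polygon: [(10,11) (17,11) (17,140/9) (54/5,19) (10,19)]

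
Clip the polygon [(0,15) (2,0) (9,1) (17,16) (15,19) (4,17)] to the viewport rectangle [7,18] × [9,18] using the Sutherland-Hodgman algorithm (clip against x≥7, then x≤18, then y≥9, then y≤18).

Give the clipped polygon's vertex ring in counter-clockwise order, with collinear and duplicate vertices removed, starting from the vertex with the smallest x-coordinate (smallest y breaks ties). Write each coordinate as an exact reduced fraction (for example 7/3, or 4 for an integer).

Clipped polygon: [(7,9) (199/15,9) (17,16) (47/3,18) (19/2,18) (7,193/11)]

1. After x ≥ 7: [(7,5/7) (9,1) (17,16) (15,19) (7,193/11)]
2. After x ≤ 18: [(7,5/7) (9,1) (17,16) (15,19) (7,193/11)]
3. After y ≥ 9: [(7,9) (199/15,9) (17,16) (15,19) (7,193/11)]
4. After y ≤ 18: [(7,9) (199/15,9) (17,16) (47/3,18) (19/2,18) (7,193/11)]
5. Canonical ring: [(7,9) (199/15,9) (17,16) (47/3,18) (19/2,18) (7,193/11)]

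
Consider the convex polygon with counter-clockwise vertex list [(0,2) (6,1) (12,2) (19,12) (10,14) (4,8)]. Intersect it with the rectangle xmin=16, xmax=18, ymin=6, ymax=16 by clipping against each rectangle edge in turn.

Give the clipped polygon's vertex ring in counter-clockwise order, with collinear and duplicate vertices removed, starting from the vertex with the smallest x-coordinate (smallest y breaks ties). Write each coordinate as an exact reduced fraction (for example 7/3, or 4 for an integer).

Clipped polygon: [(16,54/7) (18,74/7) (18,110/9) (16,38/3)]

1. After x ≥ 16: [(16,54/7) (19,12) (16,38/3)]
2. After x ≤ 18: [(16,54/7) (18,74/7) (18,110/9) (16,38/3)]
3. After y ≥ 6: [(16,54/7) (18,74/7) (18,110/9) (16,38/3)]
4. After y ≤ 16: [(16,54/7) (18,74/7) (18,110/9) (16,38/3)]
5. Canonical ring: [(16,54/7) (18,74/7) (18,110/9) (16,38/3)]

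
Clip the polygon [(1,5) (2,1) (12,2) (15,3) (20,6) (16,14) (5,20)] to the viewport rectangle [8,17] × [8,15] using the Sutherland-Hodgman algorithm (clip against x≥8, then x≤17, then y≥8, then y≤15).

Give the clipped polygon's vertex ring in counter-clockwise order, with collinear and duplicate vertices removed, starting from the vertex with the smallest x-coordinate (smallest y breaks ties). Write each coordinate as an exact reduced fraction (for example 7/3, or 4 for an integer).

1. After x ≥ 8: [(8,8/5) (12,2) (15,3) (20,6) (16,14) (8,202/11)]
2. After x ≤ 17: [(8,8/5) (12,2) (15,3) (17,21/5) (17,12) (16,14) (8,202/11)]
3. After y ≥ 8: [(8,8) (17,8) (17,12) (16,14) (8,202/11)]
4. After y ≤ 15: [(8,15) (8,8) (17,8) (17,12) (16,14) (85/6,15)]
5. Canonical ring: [(8,8) (17,8) (17,12) (16,14) (85/6,15) (8,15)]

Clipped polygon: [(8,8) (17,8) (17,12) (16,14) (85/6,15) (8,15)]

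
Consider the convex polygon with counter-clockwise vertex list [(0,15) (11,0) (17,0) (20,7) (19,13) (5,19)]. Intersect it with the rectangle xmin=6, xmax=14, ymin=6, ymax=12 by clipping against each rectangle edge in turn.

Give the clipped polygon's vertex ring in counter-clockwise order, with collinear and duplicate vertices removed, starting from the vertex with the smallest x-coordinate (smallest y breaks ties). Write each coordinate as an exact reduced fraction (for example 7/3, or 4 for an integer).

1. After x ≥ 6: [(6,75/11) (11,0) (17,0) (20,7) (19,13) (6,130/7)]
2. After x ≤ 14: [(6,75/11) (11,0) (14,0) (14,106/7) (6,130/7)]
3. After y ≥ 6: [(6,75/11) (33/5,6) (14,6) (14,106/7) (6,130/7)]
4. After y ≤ 12: [(6,12) (6,75/11) (33/5,6) (14,6) (14,12)]
5. Canonical ring: [(6,75/11) (33/5,6) (14,6) (14,12) (6,12)]

Clipped polygon: [(6,75/11) (33/5,6) (14,6) (14,12) (6,12)]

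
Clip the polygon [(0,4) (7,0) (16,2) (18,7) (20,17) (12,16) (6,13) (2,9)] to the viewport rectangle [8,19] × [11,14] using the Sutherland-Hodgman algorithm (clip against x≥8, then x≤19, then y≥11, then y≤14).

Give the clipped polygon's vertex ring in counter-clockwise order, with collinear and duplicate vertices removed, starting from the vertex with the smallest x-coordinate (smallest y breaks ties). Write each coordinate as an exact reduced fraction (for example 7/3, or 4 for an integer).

1. After x ≥ 8: [(8,2/9) (16,2) (18,7) (20,17) (12,16) (8,14)]
2. After x ≤ 19: [(8,2/9) (16,2) (18,7) (19,12) (19,135/8) (12,16) (8,14)]
3. After y ≥ 11: [(8,11) (94/5,11) (19,12) (19,135/8) (12,16) (8,14)]
4. After y ≤ 14: [(8,11) (94/5,11) (19,12) (19,14) (8,14) (8,14)]
5. Canonical ring: [(8,11) (94/5,11) (19,12) (19,14) (8,14)]

Clipped polygon: [(8,11) (94/5,11) (19,12) (19,14) (8,14)]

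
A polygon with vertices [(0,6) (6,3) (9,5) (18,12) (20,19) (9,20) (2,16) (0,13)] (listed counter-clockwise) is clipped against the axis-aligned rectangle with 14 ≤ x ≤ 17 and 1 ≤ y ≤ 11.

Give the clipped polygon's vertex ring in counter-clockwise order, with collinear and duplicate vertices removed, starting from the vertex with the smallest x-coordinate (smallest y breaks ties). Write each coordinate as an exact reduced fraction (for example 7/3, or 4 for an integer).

Clipped polygon: [(14,80/9) (117/7,11) (14,11)]

1. After x ≥ 14: [(14,80/9) (18,12) (20,19) (14,215/11)]
2. After x ≤ 17: [(14,80/9) (17,101/9) (17,212/11) (14,215/11)]
3. After y ≥ 1: [(14,80/9) (17,101/9) (17,212/11) (14,215/11)]
4. After y ≤ 11: [(14,11) (14,80/9) (117/7,11)]
5. Canonical ring: [(14,80/9) (117/7,11) (14,11)]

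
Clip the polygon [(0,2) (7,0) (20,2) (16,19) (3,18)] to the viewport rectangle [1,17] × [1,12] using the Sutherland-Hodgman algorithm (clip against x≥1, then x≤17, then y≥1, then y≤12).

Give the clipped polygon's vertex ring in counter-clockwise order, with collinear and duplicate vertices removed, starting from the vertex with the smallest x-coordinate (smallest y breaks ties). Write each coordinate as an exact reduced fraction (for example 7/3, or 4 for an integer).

Clipped polygon: [(1,12/7) (7/2,1) (27/2,1) (17,20/13) (17,12) (15/8,12) (1,22/3)]

1. After x ≥ 1: [(1,22/3) (1,12/7) (7,0) (20,2) (16,19) (3,18)]
2. After x ≤ 17: [(1,22/3) (1,12/7) (7,0) (17,20/13) (17,59/4) (16,19) (3,18)]
3. After y ≥ 1: [(1,22/3) (1,12/7) (7/2,1) (27/2,1) (17,20/13) (17,59/4) (16,19) (3,18)]
4. After y ≤ 12: [(15/8,12) (1,22/3) (1,12/7) (7/2,1) (27/2,1) (17,20/13) (17,12)]
5. Canonical ring: [(1,12/7) (7/2,1) (27/2,1) (17,20/13) (17,12) (15/8,12) (1,22/3)]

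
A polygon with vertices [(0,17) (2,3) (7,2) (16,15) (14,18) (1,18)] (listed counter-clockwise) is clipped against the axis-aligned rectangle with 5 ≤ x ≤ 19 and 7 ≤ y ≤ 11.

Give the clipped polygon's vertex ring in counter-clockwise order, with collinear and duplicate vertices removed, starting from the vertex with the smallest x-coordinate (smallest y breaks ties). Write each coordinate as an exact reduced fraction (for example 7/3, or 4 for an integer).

Clipped polygon: [(5,7) (136/13,7) (172/13,11) (5,11)]

1. After x ≥ 5: [(5,12/5) (7,2) (16,15) (14,18) (5,18)]
2. After x ≤ 19: [(5,12/5) (7,2) (16,15) (14,18) (5,18)]
3. After y ≥ 7: [(5,7) (136/13,7) (16,15) (14,18) (5,18)]
4. After y ≤ 11: [(5,11) (5,7) (136/13,7) (172/13,11)]
5. Canonical ring: [(5,7) (136/13,7) (172/13,11) (5,11)]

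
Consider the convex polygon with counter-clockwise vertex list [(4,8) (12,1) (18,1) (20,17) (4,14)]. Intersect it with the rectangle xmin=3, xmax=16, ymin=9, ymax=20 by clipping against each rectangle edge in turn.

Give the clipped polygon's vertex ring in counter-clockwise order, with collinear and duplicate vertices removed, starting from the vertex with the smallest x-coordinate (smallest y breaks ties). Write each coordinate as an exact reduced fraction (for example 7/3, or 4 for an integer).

1. After x ≥ 3: [(4,8) (12,1) (18,1) (20,17) (4,14)]
2. After x ≤ 16: [(4,8) (12,1) (16,1) (16,65/4) (4,14)]
3. After y ≥ 9: [(4,9) (16,9) (16,65/4) (4,14)]
4. After y ≤ 20: [(4,9) (16,9) (16,65/4) (4,14)]
5. Canonical ring: [(4,9) (16,9) (16,65/4) (4,14)]

Clipped polygon: [(4,9) (16,9) (16,65/4) (4,14)]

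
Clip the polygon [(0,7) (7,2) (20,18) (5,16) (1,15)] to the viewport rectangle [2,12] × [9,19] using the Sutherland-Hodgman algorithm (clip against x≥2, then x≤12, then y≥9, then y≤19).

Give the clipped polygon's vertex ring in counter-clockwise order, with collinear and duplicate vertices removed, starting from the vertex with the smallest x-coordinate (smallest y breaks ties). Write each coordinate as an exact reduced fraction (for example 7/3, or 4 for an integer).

Clipped polygon: [(2,9) (12,9) (12,254/15) (5,16) (2,61/4)]

1. After x ≥ 2: [(2,39/7) (7,2) (20,18) (5,16) (2,61/4)]
2. After x ≤ 12: [(2,39/7) (7,2) (12,106/13) (12,254/15) (5,16) (2,61/4)]
3. After y ≥ 9: [(2,9) (12,9) (12,254/15) (5,16) (2,61/4)]
4. After y ≤ 19: [(2,9) (12,9) (12,254/15) (5,16) (2,61/4)]
5. Canonical ring: [(2,9) (12,9) (12,254/15) (5,16) (2,61/4)]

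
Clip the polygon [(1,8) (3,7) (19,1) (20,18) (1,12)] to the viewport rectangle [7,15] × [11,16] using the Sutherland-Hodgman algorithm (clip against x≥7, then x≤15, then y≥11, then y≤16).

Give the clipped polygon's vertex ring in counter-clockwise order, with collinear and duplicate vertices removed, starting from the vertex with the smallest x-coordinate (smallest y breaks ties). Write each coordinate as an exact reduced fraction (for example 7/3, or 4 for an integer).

Clipped polygon: [(7,11) (15,11) (15,16) (41/3,16) (7,264/19)]

1. After x ≥ 7: [(7,11/2) (19,1) (20,18) (7,264/19)]
2. After x ≤ 15: [(7,11/2) (15,5/2) (15,312/19) (7,264/19)]
3. After y ≥ 11: [(7,11) (15,11) (15,312/19) (7,264/19)]
4. After y ≤ 16: [(7,11) (15,11) (15,16) (41/3,16) (7,264/19)]
5. Canonical ring: [(7,11) (15,11) (15,16) (41/3,16) (7,264/19)]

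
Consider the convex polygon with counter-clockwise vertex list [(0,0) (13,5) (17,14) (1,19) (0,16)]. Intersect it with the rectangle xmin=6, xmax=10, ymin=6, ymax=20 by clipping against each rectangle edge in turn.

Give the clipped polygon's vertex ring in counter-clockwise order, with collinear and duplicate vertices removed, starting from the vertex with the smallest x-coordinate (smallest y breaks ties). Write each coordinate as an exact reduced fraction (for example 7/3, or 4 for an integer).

Clipped polygon: [(6,6) (10,6) (10,259/16) (6,279/16)]

1. After x ≥ 6: [(6,30/13) (13,5) (17,14) (6,279/16)]
2. After x ≤ 10: [(6,30/13) (10,50/13) (10,259/16) (6,279/16)]
3. After y ≥ 6: [(6,6) (10,6) (10,259/16) (6,279/16)]
4. After y ≤ 20: [(6,6) (10,6) (10,259/16) (6,279/16)]
5. Canonical ring: [(6,6) (10,6) (10,259/16) (6,279/16)]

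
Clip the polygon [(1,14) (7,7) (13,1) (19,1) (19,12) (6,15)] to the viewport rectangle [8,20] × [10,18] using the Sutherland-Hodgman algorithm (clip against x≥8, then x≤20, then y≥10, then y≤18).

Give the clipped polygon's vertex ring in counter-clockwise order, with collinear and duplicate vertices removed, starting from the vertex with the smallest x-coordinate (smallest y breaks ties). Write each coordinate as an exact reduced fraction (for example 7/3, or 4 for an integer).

1. After x ≥ 8: [(8,6) (13,1) (19,1) (19,12) (8,189/13)]
2. After x ≤ 20: [(8,6) (13,1) (19,1) (19,12) (8,189/13)]
3. After y ≥ 10: [(8,10) (19,10) (19,12) (8,189/13)]
4. After y ≤ 18: [(8,10) (19,10) (19,12) (8,189/13)]
5. Canonical ring: [(8,10) (19,10) (19,12) (8,189/13)]

Clipped polygon: [(8,10) (19,10) (19,12) (8,189/13)]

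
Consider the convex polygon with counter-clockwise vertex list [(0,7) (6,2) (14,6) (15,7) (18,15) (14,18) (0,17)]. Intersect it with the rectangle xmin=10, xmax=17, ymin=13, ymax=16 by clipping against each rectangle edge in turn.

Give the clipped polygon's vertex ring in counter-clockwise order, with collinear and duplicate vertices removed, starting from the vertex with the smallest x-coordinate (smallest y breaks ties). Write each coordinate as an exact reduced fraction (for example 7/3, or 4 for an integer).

1. After x ≥ 10: [(10,4) (14,6) (15,7) (18,15) (14,18) (10,124/7)]
2. After x ≤ 17: [(10,4) (14,6) (15,7) (17,37/3) (17,63/4) (14,18) (10,124/7)]
3. After y ≥ 13: [(10,13) (17,13) (17,63/4) (14,18) (10,124/7)]
4. After y ≤ 16: [(10,16) (10,13) (17,13) (17,63/4) (50/3,16)]
5. Canonical ring: [(10,13) (17,13) (17,63/4) (50/3,16) (10,16)]

Clipped polygon: [(10,13) (17,13) (17,63/4) (50/3,16) (10,16)]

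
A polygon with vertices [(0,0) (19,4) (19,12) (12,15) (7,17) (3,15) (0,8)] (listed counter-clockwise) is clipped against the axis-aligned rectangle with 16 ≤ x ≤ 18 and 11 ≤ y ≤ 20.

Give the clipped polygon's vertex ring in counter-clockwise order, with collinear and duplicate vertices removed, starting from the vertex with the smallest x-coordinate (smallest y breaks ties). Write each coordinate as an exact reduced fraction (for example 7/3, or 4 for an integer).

Clipped polygon: [(16,11) (18,11) (18,87/7) (16,93/7)]

1. After x ≥ 16: [(16,64/19) (19,4) (19,12) (16,93/7)]
2. After x ≤ 18: [(16,64/19) (18,72/19) (18,87/7) (16,93/7)]
3. After y ≥ 11: [(16,11) (18,11) (18,87/7) (16,93/7)]
4. After y ≤ 20: [(16,11) (18,11) (18,87/7) (16,93/7)]
5. Canonical ring: [(16,11) (18,11) (18,87/7) (16,93/7)]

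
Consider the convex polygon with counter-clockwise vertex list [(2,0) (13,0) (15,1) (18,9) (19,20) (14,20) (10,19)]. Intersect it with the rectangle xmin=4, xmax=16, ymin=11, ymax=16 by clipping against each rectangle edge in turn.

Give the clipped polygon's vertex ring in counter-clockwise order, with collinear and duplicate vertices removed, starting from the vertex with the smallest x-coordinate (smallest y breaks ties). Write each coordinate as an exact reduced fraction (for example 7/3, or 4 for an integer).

1. After x ≥ 4: [(4,19/4) (4,0) (13,0) (15,1) (18,9) (19,20) (14,20) (10,19)]
2. After x ≤ 16: [(4,19/4) (4,0) (13,0) (15,1) (16,11/3) (16,20) (14,20) (10,19)]
3. After y ≥ 11: [(126/19,11) (16,11) (16,20) (14,20) (10,19)]
4. After y ≤ 16: [(166/19,16) (126/19,11) (16,11) (16,16)]
5. Canonical ring: [(126/19,11) (16,11) (16,16) (166/19,16)]

Clipped polygon: [(126/19,11) (16,11) (16,16) (166/19,16)]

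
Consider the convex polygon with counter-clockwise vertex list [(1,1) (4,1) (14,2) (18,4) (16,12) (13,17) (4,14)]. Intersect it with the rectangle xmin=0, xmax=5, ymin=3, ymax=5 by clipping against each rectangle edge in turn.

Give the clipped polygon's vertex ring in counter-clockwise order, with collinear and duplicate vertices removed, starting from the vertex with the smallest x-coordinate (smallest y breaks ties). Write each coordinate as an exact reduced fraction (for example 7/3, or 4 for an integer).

Clipped polygon: [(19/13,3) (5,3) (5,5) (25/13,5)]

1. After x ≥ 0: [(1,1) (4,1) (14,2) (18,4) (16,12) (13,17) (4,14)]
2. After x ≤ 5: [(1,1) (4,1) (5,11/10) (5,43/3) (4,14)]
3. After y ≥ 3: [(19/13,3) (5,3) (5,43/3) (4,14)]
4. After y ≤ 5: [(25/13,5) (19/13,3) (5,3) (5,5)]
5. Canonical ring: [(19/13,3) (5,3) (5,5) (25/13,5)]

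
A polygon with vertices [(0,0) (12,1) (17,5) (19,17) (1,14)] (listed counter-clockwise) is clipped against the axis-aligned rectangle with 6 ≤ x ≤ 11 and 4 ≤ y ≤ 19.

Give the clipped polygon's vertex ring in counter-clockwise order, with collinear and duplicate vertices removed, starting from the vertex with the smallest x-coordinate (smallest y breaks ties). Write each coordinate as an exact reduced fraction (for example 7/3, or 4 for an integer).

1. After x ≥ 6: [(6,1/2) (12,1) (17,5) (19,17) (6,89/6)]
2. After x ≤ 11: [(6,1/2) (11,11/12) (11,47/3) (6,89/6)]
3. After y ≥ 4: [(6,4) (11,4) (11,47/3) (6,89/6)]
4. After y ≤ 19: [(6,4) (11,4) (11,47/3) (6,89/6)]
5. Canonical ring: [(6,4) (11,4) (11,47/3) (6,89/6)]

Clipped polygon: [(6,4) (11,4) (11,47/3) (6,89/6)]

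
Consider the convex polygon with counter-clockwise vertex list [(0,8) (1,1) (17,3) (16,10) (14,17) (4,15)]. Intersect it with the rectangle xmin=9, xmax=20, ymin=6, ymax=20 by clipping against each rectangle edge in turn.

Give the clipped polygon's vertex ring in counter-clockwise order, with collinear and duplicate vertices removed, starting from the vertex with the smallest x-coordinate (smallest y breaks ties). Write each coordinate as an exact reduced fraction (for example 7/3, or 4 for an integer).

1. After x ≥ 9: [(9,2) (17,3) (16,10) (14,17) (9,16)]
2. After x ≤ 20: [(9,2) (17,3) (16,10) (14,17) (9,16)]
3. After y ≥ 6: [(9,6) (116/7,6) (16,10) (14,17) (9,16)]
4. After y ≤ 20: [(9,6) (116/7,6) (16,10) (14,17) (9,16)]
5. Canonical ring: [(9,6) (116/7,6) (16,10) (14,17) (9,16)]

Clipped polygon: [(9,6) (116/7,6) (16,10) (14,17) (9,16)]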